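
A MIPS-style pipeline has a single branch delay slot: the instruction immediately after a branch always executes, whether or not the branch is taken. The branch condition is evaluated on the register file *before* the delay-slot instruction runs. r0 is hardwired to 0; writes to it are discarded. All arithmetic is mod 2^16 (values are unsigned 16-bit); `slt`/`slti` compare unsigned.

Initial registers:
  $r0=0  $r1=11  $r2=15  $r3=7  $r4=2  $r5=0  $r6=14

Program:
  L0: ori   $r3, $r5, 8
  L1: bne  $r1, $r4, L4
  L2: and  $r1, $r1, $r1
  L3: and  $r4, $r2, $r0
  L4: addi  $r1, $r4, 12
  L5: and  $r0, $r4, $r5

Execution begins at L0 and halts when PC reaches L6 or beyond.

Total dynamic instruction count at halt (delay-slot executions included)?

5

[0] ori   $r3, $r5, 8  →  {$r0:0, $r1:11, $r2:15, $r3:8, $r4:2, $r5:0, $r6:14}
[1] bne  $r1, $r4, L4  →  {$r0:0, $r1:11, $r2:15, $r3:8, $r4:2, $r5:0, $r6:14}  ⟨branch taken⟩
[2] and  $r1, $r1, $r1  →  {$r0:0, $r1:11, $r2:15, $r3:8, $r4:2, $r5:0, $r6:14}
[4] addi  $r1, $r4, 12  →  {$r0:0, $r1:14, $r2:15, $r3:8, $r4:2, $r5:0, $r6:14}
[5] and  $r0, $r4, $r5  →  {$r0:0, $r1:14, $r2:15, $r3:8, $r4:2, $r5:0, $r6:14}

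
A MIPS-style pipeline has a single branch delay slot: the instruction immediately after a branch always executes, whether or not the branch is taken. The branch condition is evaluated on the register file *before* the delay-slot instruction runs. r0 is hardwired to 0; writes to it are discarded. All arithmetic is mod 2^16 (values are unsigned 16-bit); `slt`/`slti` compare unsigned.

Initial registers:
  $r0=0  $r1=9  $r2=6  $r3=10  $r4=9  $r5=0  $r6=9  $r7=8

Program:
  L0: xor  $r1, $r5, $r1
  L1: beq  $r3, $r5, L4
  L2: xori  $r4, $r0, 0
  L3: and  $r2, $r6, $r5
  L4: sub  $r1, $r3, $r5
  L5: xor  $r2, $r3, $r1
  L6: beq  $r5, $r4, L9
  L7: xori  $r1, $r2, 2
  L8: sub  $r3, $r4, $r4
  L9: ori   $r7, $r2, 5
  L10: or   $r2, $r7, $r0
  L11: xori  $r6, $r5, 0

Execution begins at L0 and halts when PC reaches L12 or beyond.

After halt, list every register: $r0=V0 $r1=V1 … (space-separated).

[0] xor  $r1, $r5, $r1  →  {$r0:0, $r1:9, $r2:6, $r3:10, $r4:9, $r5:0, $r6:9, $r7:8}
[1] beq  $r3, $r5, L4  →  {$r0:0, $r1:9, $r2:6, $r3:10, $r4:9, $r5:0, $r6:9, $r7:8}  ⟨branch fallthrough⟩
[2] xori  $r4, $r0, 0  →  {$r0:0, $r1:9, $r2:6, $r3:10, $r4:0, $r5:0, $r6:9, $r7:8}
[3] and  $r2, $r6, $r5  →  {$r0:0, $r1:9, $r2:0, $r3:10, $r4:0, $r5:0, $r6:9, $r7:8}
[4] sub  $r1, $r3, $r5  →  {$r0:0, $r1:10, $r2:0, $r3:10, $r4:0, $r5:0, $r6:9, $r7:8}
[5] xor  $r2, $r3, $r1  →  {$r0:0, $r1:10, $r2:0, $r3:10, $r4:0, $r5:0, $r6:9, $r7:8}
[6] beq  $r5, $r4, L9  →  {$r0:0, $r1:10, $r2:0, $r3:10, $r4:0, $r5:0, $r6:9, $r7:8}  ⟨branch taken⟩
[7] xori  $r1, $r2, 2  →  {$r0:0, $r1:2, $r2:0, $r3:10, $r4:0, $r5:0, $r6:9, $r7:8}
[9] ori   $r7, $r2, 5  →  {$r0:0, $r1:2, $r2:0, $r3:10, $r4:0, $r5:0, $r6:9, $r7:5}
[10] or   $r2, $r7, $r0  →  {$r0:0, $r1:2, $r2:5, $r3:10, $r4:0, $r5:0, $r6:9, $r7:5}
[11] xori  $r6, $r5, 0  →  {$r0:0, $r1:2, $r2:5, $r3:10, $r4:0, $r5:0, $r6:0, $r7:5}

$r0=0 $r1=2 $r2=5 $r3=10 $r4=0 $r5=0 $r6=0 $r7=5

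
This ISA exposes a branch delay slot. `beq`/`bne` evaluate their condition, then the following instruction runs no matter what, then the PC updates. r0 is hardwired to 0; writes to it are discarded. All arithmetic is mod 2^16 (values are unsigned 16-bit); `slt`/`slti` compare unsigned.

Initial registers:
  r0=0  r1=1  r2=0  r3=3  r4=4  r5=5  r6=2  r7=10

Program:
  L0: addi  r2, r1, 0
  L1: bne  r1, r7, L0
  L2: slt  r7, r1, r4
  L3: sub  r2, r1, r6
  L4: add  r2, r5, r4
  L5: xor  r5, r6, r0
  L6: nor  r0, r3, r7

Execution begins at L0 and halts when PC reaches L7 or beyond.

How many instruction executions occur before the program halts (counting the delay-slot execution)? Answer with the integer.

PC=0  addi  r2, r1, 0        | r0=0 r1=1 r2=1 r3=3 r4=4 r5=5 r6=2 r7=10
PC=1  bne  r1, r7, L0        | r0=0 r1=1 r2=1 r3=3 r4=4 r5=5 r6=2 r7=10  [TAKEN]
PC=2  slt  r7, r1, r4        | r0=0 r1=1 r2=1 r3=3 r4=4 r5=5 r6=2 r7=1
PC=0  addi  r2, r1, 0        | r0=0 r1=1 r2=1 r3=3 r4=4 r5=5 r6=2 r7=1
PC=1  bne  r1, r7, L0        | r0=0 r1=1 r2=1 r3=3 r4=4 r5=5 r6=2 r7=1  [not taken]
PC=2  slt  r7, r1, r4        | r0=0 r1=1 r2=1 r3=3 r4=4 r5=5 r6=2 r7=1
PC=3  sub  r2, r1, r6        | r0=0 r1=1 r2=65535 r3=3 r4=4 r5=5 r6=2 r7=1
PC=4  add  r2, r5, r4        | r0=0 r1=1 r2=9 r3=3 r4=4 r5=5 r6=2 r7=1
PC=5  xor  r5, r6, r0        | r0=0 r1=1 r2=9 r3=3 r4=4 r5=2 r6=2 r7=1
PC=6  nor  r0, r3, r7        | r0=0 r1=1 r2=9 r3=3 r4=4 r5=2 r6=2 r7=1

10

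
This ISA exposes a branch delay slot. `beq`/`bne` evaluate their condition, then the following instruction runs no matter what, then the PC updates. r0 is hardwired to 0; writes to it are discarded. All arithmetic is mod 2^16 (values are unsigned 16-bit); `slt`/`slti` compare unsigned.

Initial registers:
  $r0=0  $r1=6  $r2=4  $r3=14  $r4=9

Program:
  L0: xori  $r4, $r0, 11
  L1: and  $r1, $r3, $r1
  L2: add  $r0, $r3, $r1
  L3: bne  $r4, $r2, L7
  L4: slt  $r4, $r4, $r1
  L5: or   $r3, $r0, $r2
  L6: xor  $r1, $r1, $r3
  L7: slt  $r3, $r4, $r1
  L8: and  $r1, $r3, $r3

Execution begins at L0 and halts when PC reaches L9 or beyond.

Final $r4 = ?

0

#0 xori  $r4, $r0, 11 ; 0/6/4/14/11
#1 and  $r1, $r3, $r1 ; 0/6/4/14/11
#2 add  $r0, $r3, $r1 ; 0/6/4/14/11
#3 bne  $r4, $r2, L7 ; 0/6/4/14/11 ; →target
#4 slt  $r4, $r4, $r1 ; 0/6/4/14/0
#7 slt  $r3, $r4, $r1 ; 0/6/4/1/0
#8 and  $r1, $r3, $r3 ; 0/1/4/1/0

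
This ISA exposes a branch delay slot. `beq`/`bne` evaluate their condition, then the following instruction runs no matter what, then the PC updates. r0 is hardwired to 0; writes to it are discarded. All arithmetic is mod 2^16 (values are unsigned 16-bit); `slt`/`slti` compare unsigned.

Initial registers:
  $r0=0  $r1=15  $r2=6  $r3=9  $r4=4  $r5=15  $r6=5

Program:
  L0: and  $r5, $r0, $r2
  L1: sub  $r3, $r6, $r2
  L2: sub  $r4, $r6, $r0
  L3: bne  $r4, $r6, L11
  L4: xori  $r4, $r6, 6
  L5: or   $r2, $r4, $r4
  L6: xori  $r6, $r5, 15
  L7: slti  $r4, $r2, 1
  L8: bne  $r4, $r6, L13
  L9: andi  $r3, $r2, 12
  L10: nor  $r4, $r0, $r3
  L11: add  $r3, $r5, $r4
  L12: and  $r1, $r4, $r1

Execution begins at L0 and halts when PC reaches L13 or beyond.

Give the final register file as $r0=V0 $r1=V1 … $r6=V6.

$r0=0 $r1=15 $r2=3 $r3=0 $r4=0 $r5=0 $r6=15

PC=0  and  $r5, $r0, $r2     | $r0=0 $r1=15 $r2=6 $r3=9 $r4=4 $r5=0 $r6=5
PC=1  sub  $r3, $r6, $r2     | $r0=0 $r1=15 $r2=6 $r3=65535 $r4=4 $r5=0 $r6=5
PC=2  sub  $r4, $r6, $r0     | $r0=0 $r1=15 $r2=6 $r3=65535 $r4=5 $r5=0 $r6=5
PC=3  bne  $r4, $r6, L11     | $r0=0 $r1=15 $r2=6 $r3=65535 $r4=5 $r5=0 $r6=5  [not taken]
PC=4  xori  $r4, $r6, 6      | $r0=0 $r1=15 $r2=6 $r3=65535 $r4=3 $r5=0 $r6=5
PC=5  or   $r2, $r4, $r4     | $r0=0 $r1=15 $r2=3 $r3=65535 $r4=3 $r5=0 $r6=5
PC=6  xori  $r6, $r5, 15     | $r0=0 $r1=15 $r2=3 $r3=65535 $r4=3 $r5=0 $r6=15
PC=7  slti  $r4, $r2, 1      | $r0=0 $r1=15 $r2=3 $r3=65535 $r4=0 $r5=0 $r6=15
PC=8  bne  $r4, $r6, L13     | $r0=0 $r1=15 $r2=3 $r3=65535 $r4=0 $r5=0 $r6=15  [TAKEN]
PC=9  andi  $r3, $r2, 12     | $r0=0 $r1=15 $r2=3 $r3=0 $r4=0 $r5=0 $r6=15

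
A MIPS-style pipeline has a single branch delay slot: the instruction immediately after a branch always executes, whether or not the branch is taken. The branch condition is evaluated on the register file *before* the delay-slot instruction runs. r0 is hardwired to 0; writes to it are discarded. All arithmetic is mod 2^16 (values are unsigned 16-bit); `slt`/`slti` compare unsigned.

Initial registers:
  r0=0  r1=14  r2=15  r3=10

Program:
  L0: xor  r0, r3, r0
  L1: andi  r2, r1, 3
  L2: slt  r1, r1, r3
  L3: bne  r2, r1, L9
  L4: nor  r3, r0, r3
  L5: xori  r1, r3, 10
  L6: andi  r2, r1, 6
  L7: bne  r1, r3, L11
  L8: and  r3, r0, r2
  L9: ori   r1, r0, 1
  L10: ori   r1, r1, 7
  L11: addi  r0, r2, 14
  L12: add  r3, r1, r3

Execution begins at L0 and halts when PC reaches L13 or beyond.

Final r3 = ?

65532

#0 xor  r0, r3, r0 ; 0/14/15/10
#1 andi  r2, r1, 3 ; 0/14/2/10
#2 slt  r1, r1, r3 ; 0/0/2/10
#3 bne  r2, r1, L9 ; 0/0/2/10 ; →target
#4 nor  r3, r0, r3 ; 0/0/2/65525
#9 ori   r1, r0, 1 ; 0/1/2/65525
#10 ori   r1, r1, 7 ; 0/7/2/65525
#11 addi  r0, r2, 14 ; 0/7/2/65525
#12 add  r3, r1, r3 ; 0/7/2/65532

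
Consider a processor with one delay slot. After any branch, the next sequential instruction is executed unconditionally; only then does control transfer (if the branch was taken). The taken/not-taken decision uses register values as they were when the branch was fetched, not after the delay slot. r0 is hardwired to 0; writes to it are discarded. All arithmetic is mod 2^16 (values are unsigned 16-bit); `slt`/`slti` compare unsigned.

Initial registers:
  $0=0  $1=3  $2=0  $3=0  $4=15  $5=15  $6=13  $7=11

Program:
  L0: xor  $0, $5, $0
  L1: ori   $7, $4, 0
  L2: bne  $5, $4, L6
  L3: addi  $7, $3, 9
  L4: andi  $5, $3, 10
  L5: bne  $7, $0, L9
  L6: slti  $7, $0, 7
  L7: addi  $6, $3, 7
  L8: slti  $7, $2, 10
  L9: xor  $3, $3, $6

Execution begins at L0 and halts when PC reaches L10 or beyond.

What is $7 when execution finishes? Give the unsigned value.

1

#0 xor  $0, $5, $0 ; 0/3/0/0/15/15/13/11
#1 ori   $7, $4, 0 ; 0/3/0/0/15/15/13/15
#2 bne  $5, $4, L6 ; 0/3/0/0/15/15/13/15 ; →fallthru
#3 addi  $7, $3, 9 ; 0/3/0/0/15/15/13/9
#4 andi  $5, $3, 10 ; 0/3/0/0/15/0/13/9
#5 bne  $7, $0, L9 ; 0/3/0/0/15/0/13/9 ; →target
#6 slti  $7, $0, 7 ; 0/3/0/0/15/0/13/1
#9 xor  $3, $3, $6 ; 0/3/0/13/15/0/13/1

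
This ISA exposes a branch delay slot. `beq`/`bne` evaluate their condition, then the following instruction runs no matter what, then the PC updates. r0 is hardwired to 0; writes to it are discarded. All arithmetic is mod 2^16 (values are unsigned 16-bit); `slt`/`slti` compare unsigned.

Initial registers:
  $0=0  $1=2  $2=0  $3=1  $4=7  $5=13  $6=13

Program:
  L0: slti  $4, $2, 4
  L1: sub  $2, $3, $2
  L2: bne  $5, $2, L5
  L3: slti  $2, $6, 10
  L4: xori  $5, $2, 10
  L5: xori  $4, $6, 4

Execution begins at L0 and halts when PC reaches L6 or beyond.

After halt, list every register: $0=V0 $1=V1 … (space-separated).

#0 slti  $4, $2, 4 ; 0/2/0/1/1/13/13
#1 sub  $2, $3, $2 ; 0/2/1/1/1/13/13
#2 bne  $5, $2, L5 ; 0/2/1/1/1/13/13 ; →target
#3 slti  $2, $6, 10 ; 0/2/0/1/1/13/13
#5 xori  $4, $6, 4 ; 0/2/0/1/9/13/13

$0=0 $1=2 $2=0 $3=1 $4=9 $5=13 $6=13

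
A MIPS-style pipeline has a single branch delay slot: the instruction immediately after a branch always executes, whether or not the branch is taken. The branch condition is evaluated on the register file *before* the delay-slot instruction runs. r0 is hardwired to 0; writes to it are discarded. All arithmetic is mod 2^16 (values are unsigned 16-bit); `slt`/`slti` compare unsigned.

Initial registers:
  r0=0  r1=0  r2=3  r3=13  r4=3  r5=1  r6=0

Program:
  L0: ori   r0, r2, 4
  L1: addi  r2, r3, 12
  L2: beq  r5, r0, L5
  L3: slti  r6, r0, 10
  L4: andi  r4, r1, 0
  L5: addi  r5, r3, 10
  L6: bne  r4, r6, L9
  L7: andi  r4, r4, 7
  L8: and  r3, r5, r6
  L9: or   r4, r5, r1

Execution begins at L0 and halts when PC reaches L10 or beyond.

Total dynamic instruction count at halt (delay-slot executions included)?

PC=0  ori   r0, r2, 4        | r0=0 r1=0 r2=3 r3=13 r4=3 r5=1 r6=0
PC=1  addi  r2, r3, 12       | r0=0 r1=0 r2=25 r3=13 r4=3 r5=1 r6=0
PC=2  beq  r5, r0, L5        | r0=0 r1=0 r2=25 r3=13 r4=3 r5=1 r6=0  [not taken]
PC=3  slti  r6, r0, 10       | r0=0 r1=0 r2=25 r3=13 r4=3 r5=1 r6=1
PC=4  andi  r4, r1, 0        | r0=0 r1=0 r2=25 r3=13 r4=0 r5=1 r6=1
PC=5  addi  r5, r3, 10       | r0=0 r1=0 r2=25 r3=13 r4=0 r5=23 r6=1
PC=6  bne  r4, r6, L9        | r0=0 r1=0 r2=25 r3=13 r4=0 r5=23 r6=1  [TAKEN]
PC=7  andi  r4, r4, 7        | r0=0 r1=0 r2=25 r3=13 r4=0 r5=23 r6=1
PC=9  or   r4, r5, r1        | r0=0 r1=0 r2=25 r3=13 r4=23 r5=23 r6=1

9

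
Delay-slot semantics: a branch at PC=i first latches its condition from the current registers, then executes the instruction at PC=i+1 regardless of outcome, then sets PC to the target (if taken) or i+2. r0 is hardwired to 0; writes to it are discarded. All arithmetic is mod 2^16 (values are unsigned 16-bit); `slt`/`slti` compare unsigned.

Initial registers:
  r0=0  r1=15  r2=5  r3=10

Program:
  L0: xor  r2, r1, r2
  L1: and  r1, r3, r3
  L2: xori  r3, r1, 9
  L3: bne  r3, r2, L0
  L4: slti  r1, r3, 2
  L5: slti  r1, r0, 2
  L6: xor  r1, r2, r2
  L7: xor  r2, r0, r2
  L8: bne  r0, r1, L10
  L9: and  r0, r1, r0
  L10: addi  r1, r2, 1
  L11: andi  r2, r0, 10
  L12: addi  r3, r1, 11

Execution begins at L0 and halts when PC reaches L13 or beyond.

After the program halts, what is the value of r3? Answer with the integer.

PC=0  xor  r2, r1, r2        | r0=0 r1=15 r2=10 r3=10
PC=1  and  r1, r3, r3        | r0=0 r1=10 r2=10 r3=10
PC=2  xori  r3, r1, 9        | r0=0 r1=10 r2=10 r3=3
PC=3  bne  r3, r2, L0        | r0=0 r1=10 r2=10 r3=3  [TAKEN]
PC=4  slti  r1, r3, 2        | r0=0 r1=0 r2=10 r3=3
PC=0  xor  r2, r1, r2        | r0=0 r1=0 r2=10 r3=3
PC=1  and  r1, r3, r3        | r0=0 r1=3 r2=10 r3=3
PC=2  xori  r3, r1, 9        | r0=0 r1=3 r2=10 r3=10
PC=3  bne  r3, r2, L0        | r0=0 r1=3 r2=10 r3=10  [not taken]
PC=4  slti  r1, r3, 2        | r0=0 r1=0 r2=10 r3=10
PC=5  slti  r1, r0, 2        | r0=0 r1=1 r2=10 r3=10
PC=6  xor  r1, r2, r2        | r0=0 r1=0 r2=10 r3=10
PC=7  xor  r2, r0, r2        | r0=0 r1=0 r2=10 r3=10
PC=8  bne  r0, r1, L10       | r0=0 r1=0 r2=10 r3=10  [not taken]
PC=9  and  r0, r1, r0        | r0=0 r1=0 r2=10 r3=10
PC=10 addi  r1, r2, 1        | r0=0 r1=11 r2=10 r3=10
PC=11 andi  r2, r0, 10       | r0=0 r1=11 r2=0 r3=10
PC=12 addi  r3, r1, 11       | r0=0 r1=11 r2=0 r3=22

22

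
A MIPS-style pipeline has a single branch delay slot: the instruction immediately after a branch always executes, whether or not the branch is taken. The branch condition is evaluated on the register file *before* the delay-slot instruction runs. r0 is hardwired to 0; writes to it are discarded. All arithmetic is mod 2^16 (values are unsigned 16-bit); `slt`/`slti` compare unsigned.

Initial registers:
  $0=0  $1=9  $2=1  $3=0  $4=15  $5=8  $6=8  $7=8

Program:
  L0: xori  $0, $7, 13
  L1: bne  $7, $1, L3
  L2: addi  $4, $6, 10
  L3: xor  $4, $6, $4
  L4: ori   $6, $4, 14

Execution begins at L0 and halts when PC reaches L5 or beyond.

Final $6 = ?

30

#0 xori  $0, $7, 13 ; 0/9/1/0/15/8/8/8
#1 bne  $7, $1, L3 ; 0/9/1/0/15/8/8/8 ; →target
#2 addi  $4, $6, 10 ; 0/9/1/0/18/8/8/8
#3 xor  $4, $6, $4 ; 0/9/1/0/26/8/8/8
#4 ori   $6, $4, 14 ; 0/9/1/0/26/8/30/8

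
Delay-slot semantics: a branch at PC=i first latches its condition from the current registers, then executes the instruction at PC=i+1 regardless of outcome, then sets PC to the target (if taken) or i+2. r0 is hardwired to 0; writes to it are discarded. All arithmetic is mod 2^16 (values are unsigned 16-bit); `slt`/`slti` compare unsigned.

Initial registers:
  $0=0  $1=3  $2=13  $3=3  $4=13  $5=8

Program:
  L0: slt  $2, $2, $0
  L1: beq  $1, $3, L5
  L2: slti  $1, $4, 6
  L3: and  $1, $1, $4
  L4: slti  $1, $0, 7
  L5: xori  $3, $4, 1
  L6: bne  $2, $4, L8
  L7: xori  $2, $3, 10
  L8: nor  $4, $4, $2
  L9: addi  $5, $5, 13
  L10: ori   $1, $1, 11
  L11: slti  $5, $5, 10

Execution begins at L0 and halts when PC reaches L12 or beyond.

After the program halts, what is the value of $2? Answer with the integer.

#0 slt  $2, $2, $0 ; 0/3/0/3/13/8
#1 beq  $1, $3, L5 ; 0/3/0/3/13/8 ; →target
#2 slti  $1, $4, 6 ; 0/0/0/3/13/8
#5 xori  $3, $4, 1 ; 0/0/0/12/13/8
#6 bne  $2, $4, L8 ; 0/0/0/12/13/8 ; →target
#7 xori  $2, $3, 10 ; 0/0/6/12/13/8
#8 nor  $4, $4, $2 ; 0/0/6/12/65520/8
#9 addi  $5, $5, 13 ; 0/0/6/12/65520/21
#10 ori   $1, $1, 11 ; 0/11/6/12/65520/21
#11 slti  $5, $5, 10 ; 0/11/6/12/65520/0

6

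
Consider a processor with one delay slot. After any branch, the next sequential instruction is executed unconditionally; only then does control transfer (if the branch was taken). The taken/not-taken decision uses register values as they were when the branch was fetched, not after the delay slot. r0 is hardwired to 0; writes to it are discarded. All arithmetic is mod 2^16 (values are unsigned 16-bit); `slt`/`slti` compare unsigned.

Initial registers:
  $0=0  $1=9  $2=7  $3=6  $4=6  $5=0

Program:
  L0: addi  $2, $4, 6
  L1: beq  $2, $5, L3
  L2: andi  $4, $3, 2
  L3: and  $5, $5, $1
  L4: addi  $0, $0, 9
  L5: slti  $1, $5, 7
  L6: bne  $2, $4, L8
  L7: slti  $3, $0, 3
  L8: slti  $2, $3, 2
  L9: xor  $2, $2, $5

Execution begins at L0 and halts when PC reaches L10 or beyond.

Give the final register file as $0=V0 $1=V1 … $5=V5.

$0=0 $1=1 $2=1 $3=1 $4=2 $5=0

#0 addi  $2, $4, 6 ; 0/9/12/6/6/0
#1 beq  $2, $5, L3 ; 0/9/12/6/6/0 ; →fallthru
#2 andi  $4, $3, 2 ; 0/9/12/6/2/0
#3 and  $5, $5, $1 ; 0/9/12/6/2/0
#4 addi  $0, $0, 9 ; 0/9/12/6/2/0
#5 slti  $1, $5, 7 ; 0/1/12/6/2/0
#6 bne  $2, $4, L8 ; 0/1/12/6/2/0 ; →target
#7 slti  $3, $0, 3 ; 0/1/12/1/2/0
#8 slti  $2, $3, 2 ; 0/1/1/1/2/0
#9 xor  $2, $2, $5 ; 0/1/1/1/2/0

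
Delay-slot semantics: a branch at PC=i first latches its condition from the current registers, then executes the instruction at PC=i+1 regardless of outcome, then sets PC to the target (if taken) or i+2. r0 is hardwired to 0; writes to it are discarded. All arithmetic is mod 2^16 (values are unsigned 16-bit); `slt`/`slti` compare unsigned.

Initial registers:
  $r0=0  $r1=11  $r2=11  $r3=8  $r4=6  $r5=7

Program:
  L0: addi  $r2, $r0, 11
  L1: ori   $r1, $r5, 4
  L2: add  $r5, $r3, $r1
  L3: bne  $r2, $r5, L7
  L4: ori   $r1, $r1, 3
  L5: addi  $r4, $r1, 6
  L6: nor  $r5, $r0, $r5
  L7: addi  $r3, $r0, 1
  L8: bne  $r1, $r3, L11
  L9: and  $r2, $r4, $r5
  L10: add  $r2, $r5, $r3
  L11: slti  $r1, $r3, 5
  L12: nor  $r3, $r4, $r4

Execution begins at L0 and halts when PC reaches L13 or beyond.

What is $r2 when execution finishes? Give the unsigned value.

PC=0  addi  $r2, $r0, 11     | $r0=0 $r1=11 $r2=11 $r3=8 $r4=6 $r5=7
PC=1  ori   $r1, $r5, 4      | $r0=0 $r1=7 $r2=11 $r3=8 $r4=6 $r5=7
PC=2  add  $r5, $r3, $r1     | $r0=0 $r1=7 $r2=11 $r3=8 $r4=6 $r5=15
PC=3  bne  $r2, $r5, L7      | $r0=0 $r1=7 $r2=11 $r3=8 $r4=6 $r5=15  [TAKEN]
PC=4  ori   $r1, $r1, 3      | $r0=0 $r1=7 $r2=11 $r3=8 $r4=6 $r5=15
PC=7  addi  $r3, $r0, 1      | $r0=0 $r1=7 $r2=11 $r3=1 $r4=6 $r5=15
PC=8  bne  $r1, $r3, L11     | $r0=0 $r1=7 $r2=11 $r3=1 $r4=6 $r5=15  [TAKEN]
PC=9  and  $r2, $r4, $r5     | $r0=0 $r1=7 $r2=6 $r3=1 $r4=6 $r5=15
PC=11 slti  $r1, $r3, 5      | $r0=0 $r1=1 $r2=6 $r3=1 $r4=6 $r5=15
PC=12 nor  $r3, $r4, $r4     | $r0=0 $r1=1 $r2=6 $r3=65529 $r4=6 $r5=15

6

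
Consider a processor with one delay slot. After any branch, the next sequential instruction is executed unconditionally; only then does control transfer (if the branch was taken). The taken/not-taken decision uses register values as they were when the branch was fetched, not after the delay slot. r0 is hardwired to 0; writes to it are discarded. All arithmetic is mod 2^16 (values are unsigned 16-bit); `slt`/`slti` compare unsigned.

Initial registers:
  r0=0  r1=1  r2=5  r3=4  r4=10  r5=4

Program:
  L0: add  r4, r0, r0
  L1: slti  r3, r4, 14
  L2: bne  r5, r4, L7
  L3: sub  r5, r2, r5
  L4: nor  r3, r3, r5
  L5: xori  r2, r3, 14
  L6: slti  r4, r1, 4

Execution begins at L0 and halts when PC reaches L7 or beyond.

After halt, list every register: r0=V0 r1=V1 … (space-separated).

r0=0 r1=1 r2=5 r3=1 r4=0 r5=1

#0 add  r4, r0, r0 ; 0/1/5/4/0/4
#1 slti  r3, r4, 14 ; 0/1/5/1/0/4
#2 bne  r5, r4, L7 ; 0/1/5/1/0/4 ; →target
#3 sub  r5, r2, r5 ; 0/1/5/1/0/1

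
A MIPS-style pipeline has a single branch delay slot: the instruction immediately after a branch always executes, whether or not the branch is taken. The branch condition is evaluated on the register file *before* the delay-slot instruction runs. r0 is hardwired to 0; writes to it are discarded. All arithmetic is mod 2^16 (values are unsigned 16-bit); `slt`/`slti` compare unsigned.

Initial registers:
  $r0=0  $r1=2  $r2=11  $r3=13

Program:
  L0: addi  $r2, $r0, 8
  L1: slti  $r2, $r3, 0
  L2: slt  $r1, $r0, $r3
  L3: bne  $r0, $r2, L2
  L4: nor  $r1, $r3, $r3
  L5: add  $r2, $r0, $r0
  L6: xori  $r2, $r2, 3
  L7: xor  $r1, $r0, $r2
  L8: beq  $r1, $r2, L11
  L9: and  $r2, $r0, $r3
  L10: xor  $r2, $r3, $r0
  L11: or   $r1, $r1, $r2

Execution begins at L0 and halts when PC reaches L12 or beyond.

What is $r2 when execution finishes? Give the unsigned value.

  step pc=0: addi  $r2, $r0, 8  regs=(0,2,8,13)
  step pc=1: slti  $r2, $r3, 0  regs=(0,2,0,13)
  step pc=2: slt  $r1, $r0, $r3  regs=(0,1,0,13)
  step pc=3: bne  $r0, $r2, L2  cond=F  regs=(0,1,0,13)
  step pc=4: nor  $r1, $r3, $r3  regs=(0,65522,0,13)
  step pc=5: add  $r2, $r0, $r0  regs=(0,65522,0,13)
  step pc=6: xori  $r2, $r2, 3  regs=(0,65522,3,13)
  step pc=7: xor  $r1, $r0, $r2  regs=(0,3,3,13)
  step pc=8: beq  $r1, $r2, L11  cond=T  regs=(0,3,3,13)
  step pc=9: and  $r2, $r0, $r3  regs=(0,3,0,13)
  step pc=11: or   $r1, $r1, $r2  regs=(0,3,0,13)

0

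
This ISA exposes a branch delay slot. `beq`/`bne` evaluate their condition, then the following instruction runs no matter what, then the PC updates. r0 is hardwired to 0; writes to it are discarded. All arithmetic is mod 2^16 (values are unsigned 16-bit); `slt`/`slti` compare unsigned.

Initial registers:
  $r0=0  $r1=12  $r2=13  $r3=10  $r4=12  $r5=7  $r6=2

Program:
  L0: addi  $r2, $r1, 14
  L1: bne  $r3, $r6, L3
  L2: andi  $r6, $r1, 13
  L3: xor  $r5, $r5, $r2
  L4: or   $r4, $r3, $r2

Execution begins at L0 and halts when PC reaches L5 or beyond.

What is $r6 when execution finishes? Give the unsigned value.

  step pc=0: addi  $r2, $r1, 14  regs=(0,12,26,10,12,7,2)
  step pc=1: bne  $r3, $r6, L3  cond=T  regs=(0,12,26,10,12,7,2)
  step pc=2: andi  $r6, $r1, 13  regs=(0,12,26,10,12,7,12)
  step pc=3: xor  $r5, $r5, $r2  regs=(0,12,26,10,12,29,12)
  step pc=4: or   $r4, $r3, $r2  regs=(0,12,26,10,26,29,12)

12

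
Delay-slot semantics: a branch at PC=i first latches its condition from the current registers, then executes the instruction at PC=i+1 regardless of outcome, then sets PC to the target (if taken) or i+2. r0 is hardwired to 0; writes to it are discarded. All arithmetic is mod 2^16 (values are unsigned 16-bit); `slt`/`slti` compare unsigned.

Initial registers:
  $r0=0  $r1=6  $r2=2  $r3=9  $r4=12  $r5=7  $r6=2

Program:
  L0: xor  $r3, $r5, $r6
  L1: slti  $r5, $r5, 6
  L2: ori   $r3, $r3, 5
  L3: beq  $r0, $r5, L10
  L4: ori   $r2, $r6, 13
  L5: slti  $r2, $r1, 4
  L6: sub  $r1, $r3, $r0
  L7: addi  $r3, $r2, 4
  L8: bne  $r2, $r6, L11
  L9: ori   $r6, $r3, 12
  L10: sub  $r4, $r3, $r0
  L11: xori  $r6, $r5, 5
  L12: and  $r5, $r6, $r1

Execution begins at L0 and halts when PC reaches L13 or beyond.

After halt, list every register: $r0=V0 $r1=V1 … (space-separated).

PC=0  xor  $r3, $r5, $r6     | $r0=0 $r1=6 $r2=2 $r3=5 $r4=12 $r5=7 $r6=2
PC=1  slti  $r5, $r5, 6      | $r0=0 $r1=6 $r2=2 $r3=5 $r4=12 $r5=0 $r6=2
PC=2  ori   $r3, $r3, 5      | $r0=0 $r1=6 $r2=2 $r3=5 $r4=12 $r5=0 $r6=2
PC=3  beq  $r0, $r5, L10     | $r0=0 $r1=6 $r2=2 $r3=5 $r4=12 $r5=0 $r6=2  [TAKEN]
PC=4  ori   $r2, $r6, 13     | $r0=0 $r1=6 $r2=15 $r3=5 $r4=12 $r5=0 $r6=2
PC=10 sub  $r4, $r3, $r0     | $r0=0 $r1=6 $r2=15 $r3=5 $r4=5 $r5=0 $r6=2
PC=11 xori  $r6, $r5, 5      | $r0=0 $r1=6 $r2=15 $r3=5 $r4=5 $r5=0 $r6=5
PC=12 and  $r5, $r6, $r1     | $r0=0 $r1=6 $r2=15 $r3=5 $r4=5 $r5=4 $r6=5

$r0=0 $r1=6 $r2=15 $r3=5 $r4=5 $r5=4 $r6=5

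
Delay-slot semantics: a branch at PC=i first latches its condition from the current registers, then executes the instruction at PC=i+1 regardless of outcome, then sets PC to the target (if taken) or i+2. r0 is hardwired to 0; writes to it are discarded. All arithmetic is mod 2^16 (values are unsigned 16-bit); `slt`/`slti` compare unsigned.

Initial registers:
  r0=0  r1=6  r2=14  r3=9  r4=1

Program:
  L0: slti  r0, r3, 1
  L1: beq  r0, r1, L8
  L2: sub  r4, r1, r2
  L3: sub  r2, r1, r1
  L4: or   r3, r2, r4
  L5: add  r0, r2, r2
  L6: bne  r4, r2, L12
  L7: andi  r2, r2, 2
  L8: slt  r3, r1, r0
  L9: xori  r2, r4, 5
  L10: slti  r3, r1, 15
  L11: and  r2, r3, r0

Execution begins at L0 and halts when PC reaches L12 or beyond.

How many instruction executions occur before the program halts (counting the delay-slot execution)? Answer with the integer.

8

  step pc=0: slti  r0, r3, 1  regs=(0,6,14,9,1)
  step pc=1: beq  r0, r1, L8  cond=F  regs=(0,6,14,9,1)
  step pc=2: sub  r4, r1, r2  regs=(0,6,14,9,65528)
  step pc=3: sub  r2, r1, r1  regs=(0,6,0,9,65528)
  step pc=4: or   r3, r2, r4  regs=(0,6,0,65528,65528)
  step pc=5: add  r0, r2, r2  regs=(0,6,0,65528,65528)
  step pc=6: bne  r4, r2, L12  cond=T  regs=(0,6,0,65528,65528)
  step pc=7: andi  r2, r2, 2  regs=(0,6,0,65528,65528)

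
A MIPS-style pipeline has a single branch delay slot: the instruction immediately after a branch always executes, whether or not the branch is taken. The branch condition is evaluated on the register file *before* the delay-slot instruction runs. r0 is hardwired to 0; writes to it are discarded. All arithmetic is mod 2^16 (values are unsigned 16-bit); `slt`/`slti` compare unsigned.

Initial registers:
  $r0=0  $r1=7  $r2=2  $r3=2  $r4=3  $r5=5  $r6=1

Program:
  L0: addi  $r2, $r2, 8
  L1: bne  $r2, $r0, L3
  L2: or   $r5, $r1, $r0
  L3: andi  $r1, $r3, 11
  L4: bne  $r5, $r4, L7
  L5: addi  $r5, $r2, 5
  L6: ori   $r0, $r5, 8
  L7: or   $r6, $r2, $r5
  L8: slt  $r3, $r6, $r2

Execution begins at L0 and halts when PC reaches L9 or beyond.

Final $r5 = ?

PC=0  addi  $r2, $r2, 8      | $r0=0 $r1=7 $r2=10 $r3=2 $r4=3 $r5=5 $r6=1
PC=1  bne  $r2, $r0, L3      | $r0=0 $r1=7 $r2=10 $r3=2 $r4=3 $r5=5 $r6=1  [TAKEN]
PC=2  or   $r5, $r1, $r0     | $r0=0 $r1=7 $r2=10 $r3=2 $r4=3 $r5=7 $r6=1
PC=3  andi  $r1, $r3, 11     | $r0=0 $r1=2 $r2=10 $r3=2 $r4=3 $r5=7 $r6=1
PC=4  bne  $r5, $r4, L7      | $r0=0 $r1=2 $r2=10 $r3=2 $r4=3 $r5=7 $r6=1  [TAKEN]
PC=5  addi  $r5, $r2, 5      | $r0=0 $r1=2 $r2=10 $r3=2 $r4=3 $r5=15 $r6=1
PC=7  or   $r6, $r2, $r5     | $r0=0 $r1=2 $r2=10 $r3=2 $r4=3 $r5=15 $r6=15
PC=8  slt  $r3, $r6, $r2     | $r0=0 $r1=2 $r2=10 $r3=0 $r4=3 $r5=15 $r6=15

15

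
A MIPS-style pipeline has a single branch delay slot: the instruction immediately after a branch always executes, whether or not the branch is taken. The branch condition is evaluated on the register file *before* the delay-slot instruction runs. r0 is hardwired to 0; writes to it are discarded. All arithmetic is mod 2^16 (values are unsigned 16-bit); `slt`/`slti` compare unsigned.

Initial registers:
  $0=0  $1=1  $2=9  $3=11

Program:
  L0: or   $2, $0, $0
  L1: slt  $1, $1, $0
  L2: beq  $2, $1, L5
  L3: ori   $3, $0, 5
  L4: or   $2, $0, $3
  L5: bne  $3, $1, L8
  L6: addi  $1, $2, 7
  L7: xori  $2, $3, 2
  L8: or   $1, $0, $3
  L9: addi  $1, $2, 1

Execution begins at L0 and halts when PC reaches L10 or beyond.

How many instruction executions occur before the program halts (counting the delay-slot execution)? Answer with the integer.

8

[0] or   $2, $0, $0  →  {$0:0, $1:1, $2:0, $3:11}
[1] slt  $1, $1, $0  →  {$0:0, $1:0, $2:0, $3:11}
[2] beq  $2, $1, L5  →  {$0:0, $1:0, $2:0, $3:11}  ⟨branch taken⟩
[3] ori   $3, $0, 5  →  {$0:0, $1:0, $2:0, $3:5}
[5] bne  $3, $1, L8  →  {$0:0, $1:0, $2:0, $3:5}  ⟨branch taken⟩
[6] addi  $1, $2, 7  →  {$0:0, $1:7, $2:0, $3:5}
[8] or   $1, $0, $3  →  {$0:0, $1:5, $2:0, $3:5}
[9] addi  $1, $2, 1  →  {$0:0, $1:1, $2:0, $3:5}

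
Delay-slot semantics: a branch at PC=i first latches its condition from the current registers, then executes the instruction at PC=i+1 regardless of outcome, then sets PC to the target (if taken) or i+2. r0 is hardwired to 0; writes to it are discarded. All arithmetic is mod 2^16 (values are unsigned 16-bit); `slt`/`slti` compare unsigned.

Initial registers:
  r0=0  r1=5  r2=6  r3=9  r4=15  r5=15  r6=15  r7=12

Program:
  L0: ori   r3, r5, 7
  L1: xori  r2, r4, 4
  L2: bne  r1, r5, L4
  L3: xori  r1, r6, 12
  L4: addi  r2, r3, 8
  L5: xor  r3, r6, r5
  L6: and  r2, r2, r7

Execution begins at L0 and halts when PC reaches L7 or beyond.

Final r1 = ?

3

PC=0  ori   r3, r5, 7        | r0=0 r1=5 r2=6 r3=15 r4=15 r5=15 r6=15 r7=12
PC=1  xori  r2, r4, 4        | r0=0 r1=5 r2=11 r3=15 r4=15 r5=15 r6=15 r7=12
PC=2  bne  r1, r5, L4        | r0=0 r1=5 r2=11 r3=15 r4=15 r5=15 r6=15 r7=12  [TAKEN]
PC=3  xori  r1, r6, 12       | r0=0 r1=3 r2=11 r3=15 r4=15 r5=15 r6=15 r7=12
PC=4  addi  r2, r3, 8        | r0=0 r1=3 r2=23 r3=15 r4=15 r5=15 r6=15 r7=12
PC=5  xor  r3, r6, r5        | r0=0 r1=3 r2=23 r3=0 r4=15 r5=15 r6=15 r7=12
PC=6  and  r2, r2, r7        | r0=0 r1=3 r2=4 r3=0 r4=15 r5=15 r6=15 r7=12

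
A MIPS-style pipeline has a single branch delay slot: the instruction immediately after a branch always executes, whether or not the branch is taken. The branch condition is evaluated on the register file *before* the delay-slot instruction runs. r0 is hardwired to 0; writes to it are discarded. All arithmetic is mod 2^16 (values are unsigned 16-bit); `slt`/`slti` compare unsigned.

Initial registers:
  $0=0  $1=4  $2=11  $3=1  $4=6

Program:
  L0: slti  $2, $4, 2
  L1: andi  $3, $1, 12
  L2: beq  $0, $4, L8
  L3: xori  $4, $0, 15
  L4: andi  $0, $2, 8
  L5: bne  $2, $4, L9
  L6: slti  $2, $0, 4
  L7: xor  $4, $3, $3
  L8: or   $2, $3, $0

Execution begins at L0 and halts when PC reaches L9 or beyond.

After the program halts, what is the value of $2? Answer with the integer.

1

[0] slti  $2, $4, 2  →  {$0:0, $1:4, $2:0, $3:1, $4:6}
[1] andi  $3, $1, 12  →  {$0:0, $1:4, $2:0, $3:4, $4:6}
[2] beq  $0, $4, L8  →  {$0:0, $1:4, $2:0, $3:4, $4:6}  ⟨branch fallthrough⟩
[3] xori  $4, $0, 15  →  {$0:0, $1:4, $2:0, $3:4, $4:15}
[4] andi  $0, $2, 8  →  {$0:0, $1:4, $2:0, $3:4, $4:15}
[5] bne  $2, $4, L9  →  {$0:0, $1:4, $2:0, $3:4, $4:15}  ⟨branch taken⟩
[6] slti  $2, $0, 4  →  {$0:0, $1:4, $2:1, $3:4, $4:15}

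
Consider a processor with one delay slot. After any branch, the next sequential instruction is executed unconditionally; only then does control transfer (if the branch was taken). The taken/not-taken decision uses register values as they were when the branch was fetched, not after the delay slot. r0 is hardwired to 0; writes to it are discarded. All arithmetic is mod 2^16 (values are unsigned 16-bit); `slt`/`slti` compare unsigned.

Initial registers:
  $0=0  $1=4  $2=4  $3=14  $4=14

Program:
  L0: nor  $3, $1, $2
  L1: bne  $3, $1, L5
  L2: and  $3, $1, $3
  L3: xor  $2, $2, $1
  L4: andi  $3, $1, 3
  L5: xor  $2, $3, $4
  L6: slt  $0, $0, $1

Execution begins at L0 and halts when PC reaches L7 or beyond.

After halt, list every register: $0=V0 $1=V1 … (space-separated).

$0=0 $1=4 $2=14 $3=0 $4=14

PC=0  nor  $3, $1, $2        | $0=0 $1=4 $2=4 $3=65531 $4=14
PC=1  bne  $3, $1, L5        | $0=0 $1=4 $2=4 $3=65531 $4=14  [TAKEN]
PC=2  and  $3, $1, $3        | $0=0 $1=4 $2=4 $3=0 $4=14
PC=5  xor  $2, $3, $4        | $0=0 $1=4 $2=14 $3=0 $4=14
PC=6  slt  $0, $0, $1        | $0=0 $1=4 $2=14 $3=0 $4=14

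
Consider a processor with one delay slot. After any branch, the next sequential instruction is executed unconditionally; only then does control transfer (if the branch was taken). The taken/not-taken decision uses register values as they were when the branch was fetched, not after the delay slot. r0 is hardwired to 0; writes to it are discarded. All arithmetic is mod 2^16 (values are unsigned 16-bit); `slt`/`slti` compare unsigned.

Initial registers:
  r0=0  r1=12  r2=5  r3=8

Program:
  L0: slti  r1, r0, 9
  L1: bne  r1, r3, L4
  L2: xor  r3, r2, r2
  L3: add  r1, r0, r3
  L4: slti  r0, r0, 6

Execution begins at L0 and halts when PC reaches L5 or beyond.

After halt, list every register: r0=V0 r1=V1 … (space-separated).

r0=0 r1=1 r2=5 r3=0

PC=0  slti  r1, r0, 9        | r0=0 r1=1 r2=5 r3=8
PC=1  bne  r1, r3, L4        | r0=0 r1=1 r2=5 r3=8  [TAKEN]
PC=2  xor  r3, r2, r2        | r0=0 r1=1 r2=5 r3=0
PC=4  slti  r0, r0, 6        | r0=0 r1=1 r2=5 r3=0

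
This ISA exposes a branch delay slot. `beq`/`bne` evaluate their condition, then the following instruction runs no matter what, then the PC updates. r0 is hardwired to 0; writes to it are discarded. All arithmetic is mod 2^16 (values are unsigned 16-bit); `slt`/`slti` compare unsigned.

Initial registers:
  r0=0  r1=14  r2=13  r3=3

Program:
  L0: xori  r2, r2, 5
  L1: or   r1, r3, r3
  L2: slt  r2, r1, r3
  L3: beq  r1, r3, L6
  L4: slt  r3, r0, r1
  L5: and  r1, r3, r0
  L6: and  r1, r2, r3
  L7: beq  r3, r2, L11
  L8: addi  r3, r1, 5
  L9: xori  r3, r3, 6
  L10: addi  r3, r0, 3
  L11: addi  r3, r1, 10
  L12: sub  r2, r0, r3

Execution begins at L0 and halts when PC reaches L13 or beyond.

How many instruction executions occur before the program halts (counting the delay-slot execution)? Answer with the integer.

PC=0  xori  r2, r2, 5        | r0=0 r1=14 r2=8 r3=3
PC=1  or   r1, r3, r3        | r0=0 r1=3 r2=8 r3=3
PC=2  slt  r2, r1, r3        | r0=0 r1=3 r2=0 r3=3
PC=3  beq  r1, r3, L6        | r0=0 r1=3 r2=0 r3=3  [TAKEN]
PC=4  slt  r3, r0, r1        | r0=0 r1=3 r2=0 r3=1
PC=6  and  r1, r2, r3        | r0=0 r1=0 r2=0 r3=1
PC=7  beq  r3, r2, L11       | r0=0 r1=0 r2=0 r3=1  [not taken]
PC=8  addi  r3, r1, 5        | r0=0 r1=0 r2=0 r3=5
PC=9  xori  r3, r3, 6        | r0=0 r1=0 r2=0 r3=3
PC=10 addi  r3, r0, 3        | r0=0 r1=0 r2=0 r3=3
PC=11 addi  r3, r1, 10       | r0=0 r1=0 r2=0 r3=10
PC=12 sub  r2, r0, r3        | r0=0 r1=0 r2=65526 r3=10

12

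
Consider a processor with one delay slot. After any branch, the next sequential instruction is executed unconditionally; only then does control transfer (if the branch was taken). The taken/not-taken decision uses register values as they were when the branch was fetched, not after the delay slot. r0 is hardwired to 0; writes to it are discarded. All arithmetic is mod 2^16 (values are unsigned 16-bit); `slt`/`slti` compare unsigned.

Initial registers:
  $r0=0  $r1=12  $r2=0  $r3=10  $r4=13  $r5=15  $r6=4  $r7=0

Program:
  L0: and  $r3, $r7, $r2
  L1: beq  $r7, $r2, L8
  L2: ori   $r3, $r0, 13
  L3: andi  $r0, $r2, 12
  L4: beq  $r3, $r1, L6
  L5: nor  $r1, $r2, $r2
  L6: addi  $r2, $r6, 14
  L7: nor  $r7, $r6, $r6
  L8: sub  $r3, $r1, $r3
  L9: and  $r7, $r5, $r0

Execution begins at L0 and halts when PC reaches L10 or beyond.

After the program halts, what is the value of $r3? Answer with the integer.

65535

[0] and  $r3, $r7, $r2  →  {$r0:0, $r1:12, $r2:0, $r3:0, $r4:13, $r5:15, $r6:4, $r7:0}
[1] beq  $r7, $r2, L8  →  {$r0:0, $r1:12, $r2:0, $r3:0, $r4:13, $r5:15, $r6:4, $r7:0}  ⟨branch taken⟩
[2] ori   $r3, $r0, 13  →  {$r0:0, $r1:12, $r2:0, $r3:13, $r4:13, $r5:15, $r6:4, $r7:0}
[8] sub  $r3, $r1, $r3  →  {$r0:0, $r1:12, $r2:0, $r3:65535, $r4:13, $r5:15, $r6:4, $r7:0}
[9] and  $r7, $r5, $r0  →  {$r0:0, $r1:12, $r2:0, $r3:65535, $r4:13, $r5:15, $r6:4, $r7:0}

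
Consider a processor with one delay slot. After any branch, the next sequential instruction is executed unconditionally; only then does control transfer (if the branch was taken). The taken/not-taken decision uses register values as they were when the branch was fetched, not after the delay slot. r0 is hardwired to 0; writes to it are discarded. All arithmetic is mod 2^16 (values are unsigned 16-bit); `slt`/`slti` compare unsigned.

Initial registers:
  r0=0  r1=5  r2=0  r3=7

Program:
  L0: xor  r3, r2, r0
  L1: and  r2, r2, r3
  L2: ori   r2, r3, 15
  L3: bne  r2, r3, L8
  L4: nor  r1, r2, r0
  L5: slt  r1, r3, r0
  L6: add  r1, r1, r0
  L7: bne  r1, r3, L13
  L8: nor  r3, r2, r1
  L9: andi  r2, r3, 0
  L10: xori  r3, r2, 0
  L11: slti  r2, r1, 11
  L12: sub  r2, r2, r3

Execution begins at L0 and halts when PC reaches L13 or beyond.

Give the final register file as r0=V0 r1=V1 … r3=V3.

r0=0 r1=65520 r2=0 r3=0

PC=0  xor  r3, r2, r0        | r0=0 r1=5 r2=0 r3=0
PC=1  and  r2, r2, r3        | r0=0 r1=5 r2=0 r3=0
PC=2  ori   r2, r3, 15       | r0=0 r1=5 r2=15 r3=0
PC=3  bne  r2, r3, L8        | r0=0 r1=5 r2=15 r3=0  [TAKEN]
PC=4  nor  r1, r2, r0        | r0=0 r1=65520 r2=15 r3=0
PC=8  nor  r3, r2, r1        | r0=0 r1=65520 r2=15 r3=0
PC=9  andi  r2, r3, 0        | r0=0 r1=65520 r2=0 r3=0
PC=10 xori  r3, r2, 0        | r0=0 r1=65520 r2=0 r3=0
PC=11 slti  r2, r1, 11       | r0=0 r1=65520 r2=0 r3=0
PC=12 sub  r2, r2, r3        | r0=0 r1=65520 r2=0 r3=0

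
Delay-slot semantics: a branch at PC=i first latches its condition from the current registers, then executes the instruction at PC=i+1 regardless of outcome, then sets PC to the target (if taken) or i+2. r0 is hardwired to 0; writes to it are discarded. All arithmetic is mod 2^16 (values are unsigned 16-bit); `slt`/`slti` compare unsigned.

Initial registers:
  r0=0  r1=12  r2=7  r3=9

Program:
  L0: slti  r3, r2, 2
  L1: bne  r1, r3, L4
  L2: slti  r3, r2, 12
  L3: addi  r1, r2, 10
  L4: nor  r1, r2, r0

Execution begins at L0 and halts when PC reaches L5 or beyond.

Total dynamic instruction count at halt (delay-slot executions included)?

4

#0 slti  r3, r2, 2 ; 0/12/7/0
#1 bne  r1, r3, L4 ; 0/12/7/0 ; →target
#2 slti  r3, r2, 12 ; 0/12/7/1
#4 nor  r1, r2, r0 ; 0/65528/7/1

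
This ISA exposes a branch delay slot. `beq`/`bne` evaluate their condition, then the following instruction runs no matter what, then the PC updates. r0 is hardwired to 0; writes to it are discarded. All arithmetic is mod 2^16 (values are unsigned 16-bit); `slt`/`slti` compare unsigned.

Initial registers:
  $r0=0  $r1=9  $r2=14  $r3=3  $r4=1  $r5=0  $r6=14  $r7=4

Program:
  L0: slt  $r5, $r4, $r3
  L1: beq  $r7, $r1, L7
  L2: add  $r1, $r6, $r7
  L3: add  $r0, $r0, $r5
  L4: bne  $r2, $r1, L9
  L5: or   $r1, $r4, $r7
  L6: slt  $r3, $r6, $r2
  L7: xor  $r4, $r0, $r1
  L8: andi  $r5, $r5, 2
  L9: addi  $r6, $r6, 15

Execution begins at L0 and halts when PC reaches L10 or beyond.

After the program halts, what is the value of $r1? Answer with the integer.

PC=0  slt  $r5, $r4, $r3     | $r0=0 $r1=9 $r2=14 $r3=3 $r4=1 $r5=1 $r6=14 $r7=4
PC=1  beq  $r7, $r1, L7      | $r0=0 $r1=9 $r2=14 $r3=3 $r4=1 $r5=1 $r6=14 $r7=4  [not taken]
PC=2  add  $r1, $r6, $r7     | $r0=0 $r1=18 $r2=14 $r3=3 $r4=1 $r5=1 $r6=14 $r7=4
PC=3  add  $r0, $r0, $r5     | $r0=0 $r1=18 $r2=14 $r3=3 $r4=1 $r5=1 $r6=14 $r7=4
PC=4  bne  $r2, $r1, L9      | $r0=0 $r1=18 $r2=14 $r3=3 $r4=1 $r5=1 $r6=14 $r7=4  [TAKEN]
PC=5  or   $r1, $r4, $r7     | $r0=0 $r1=5 $r2=14 $r3=3 $r4=1 $r5=1 $r6=14 $r7=4
PC=9  addi  $r6, $r6, 15     | $r0=0 $r1=5 $r2=14 $r3=3 $r4=1 $r5=1 $r6=29 $r7=4

5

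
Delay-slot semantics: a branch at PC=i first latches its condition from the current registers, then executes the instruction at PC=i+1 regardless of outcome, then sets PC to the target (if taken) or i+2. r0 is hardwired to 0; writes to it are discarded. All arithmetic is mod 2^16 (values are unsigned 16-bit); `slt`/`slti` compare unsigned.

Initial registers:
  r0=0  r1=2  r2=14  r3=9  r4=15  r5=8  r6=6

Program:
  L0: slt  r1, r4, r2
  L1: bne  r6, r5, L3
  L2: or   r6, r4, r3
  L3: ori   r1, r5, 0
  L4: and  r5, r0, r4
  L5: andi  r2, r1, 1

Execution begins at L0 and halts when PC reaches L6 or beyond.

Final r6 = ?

  step pc=0: slt  r1, r4, r2  regs=(0,0,14,9,15,8,6)
  step pc=1: bne  r6, r5, L3  cond=T  regs=(0,0,14,9,15,8,6)
  step pc=2: or   r6, r4, r3  regs=(0,0,14,9,15,8,15)
  step pc=3: ori   r1, r5, 0  regs=(0,8,14,9,15,8,15)
  step pc=4: and  r5, r0, r4  regs=(0,8,14,9,15,0,15)
  step pc=5: andi  r2, r1, 1  regs=(0,8,0,9,15,0,15)

15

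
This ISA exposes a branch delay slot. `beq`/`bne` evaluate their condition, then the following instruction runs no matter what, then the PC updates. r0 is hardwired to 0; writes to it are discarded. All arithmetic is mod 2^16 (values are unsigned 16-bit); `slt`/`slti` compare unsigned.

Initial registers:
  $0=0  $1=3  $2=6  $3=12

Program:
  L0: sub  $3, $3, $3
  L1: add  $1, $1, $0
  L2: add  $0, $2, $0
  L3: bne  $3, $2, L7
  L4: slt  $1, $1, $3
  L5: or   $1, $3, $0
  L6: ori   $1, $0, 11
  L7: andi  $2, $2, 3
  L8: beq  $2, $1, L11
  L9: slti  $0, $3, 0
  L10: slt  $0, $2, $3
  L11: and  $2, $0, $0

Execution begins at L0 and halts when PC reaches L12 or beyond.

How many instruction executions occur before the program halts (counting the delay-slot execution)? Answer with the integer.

10

PC=0  sub  $3, $3, $3        | $0=0 $1=3 $2=6 $3=0
PC=1  add  $1, $1, $0        | $0=0 $1=3 $2=6 $3=0
PC=2  add  $0, $2, $0        | $0=0 $1=3 $2=6 $3=0
PC=3  bne  $3, $2, L7        | $0=0 $1=3 $2=6 $3=0  [TAKEN]
PC=4  slt  $1, $1, $3        | $0=0 $1=0 $2=6 $3=0
PC=7  andi  $2, $2, 3        | $0=0 $1=0 $2=2 $3=0
PC=8  beq  $2, $1, L11       | $0=0 $1=0 $2=2 $3=0  [not taken]
PC=9  slti  $0, $3, 0        | $0=0 $1=0 $2=2 $3=0
PC=10 slt  $0, $2, $3        | $0=0 $1=0 $2=2 $3=0
PC=11 and  $2, $0, $0        | $0=0 $1=0 $2=0 $3=0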